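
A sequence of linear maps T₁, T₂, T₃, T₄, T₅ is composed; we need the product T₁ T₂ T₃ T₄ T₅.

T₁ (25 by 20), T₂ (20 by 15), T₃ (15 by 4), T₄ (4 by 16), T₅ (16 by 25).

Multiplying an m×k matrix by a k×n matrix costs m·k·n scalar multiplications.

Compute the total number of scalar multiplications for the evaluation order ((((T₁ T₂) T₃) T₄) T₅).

20600

(T₁ T₂): 25×20 by 20×15 → 25×15, cost 25·20·15 = 7500
((T₁ T₂) T₃): 25×15 by 15×4 → 25×4, cost 25·15·4 = 1500; cumulative 9000
(((T₁ T₂) T₃) T₄): 25×4 by 4×16 → 25×16, cost 25·4·16 = 1600; cumulative 10600
((((T₁ T₂) T₃) T₄) T₅): 25×16 by 16×25 → 25×25, cost 25·16·25 = 10000; cumulative 20600
Total: 20600 scalar multiplications.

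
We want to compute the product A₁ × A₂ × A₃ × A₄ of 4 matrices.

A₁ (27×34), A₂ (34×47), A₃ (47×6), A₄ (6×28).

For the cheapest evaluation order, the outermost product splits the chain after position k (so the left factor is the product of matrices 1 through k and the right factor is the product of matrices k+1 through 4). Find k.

Adjacent pairs: A₁A₂ = 27·34·47 = 43146; A₂A₃ = 34·47·6 = 9588; A₃A₄ = 47·6·28 = 7896.
Length 3: A₁..A₃: k=1: 0+9588+27·34·6=15096; k=2: 43146+0+27·47·6=50760 → min 15096 | A₂..A₄: k=2: 0+7896+34·47·28=52640; k=3: 9588+0+34·6·28=15300 → min 15300.
Top-level splits: k=1: (A₁..A₁)·(A₂..A₄) → 0+15300+27·34·28 = 41004; k=2: (A₁..A₂)·(A₃..A₄) → 43146+7896+27·47·28 = 86574; k=3: (A₁..A₃)·(A₄..A₄) → 15096+0+27·6·28 = 19632.
Best split is after A₃, i.e. k = 3.

3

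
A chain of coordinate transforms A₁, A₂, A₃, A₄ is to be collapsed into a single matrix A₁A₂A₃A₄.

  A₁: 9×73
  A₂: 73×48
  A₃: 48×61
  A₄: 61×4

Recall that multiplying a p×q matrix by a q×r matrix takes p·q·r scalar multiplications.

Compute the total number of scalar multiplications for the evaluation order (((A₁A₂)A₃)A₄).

(A₁A₂): 9×73 by 73×48 → 9×48, cost 9·73·48 = 31536
((A₁A₂)A₃): 9×48 by 48×61 → 9×61, cost 9·48·61 = 26352; cumulative 57888
(((A₁A₂)A₃)A₄): 9×61 by 61×4 → 9×4, cost 9·61·4 = 2196; cumulative 60084
Total: 60084 scalar multiplications.

60084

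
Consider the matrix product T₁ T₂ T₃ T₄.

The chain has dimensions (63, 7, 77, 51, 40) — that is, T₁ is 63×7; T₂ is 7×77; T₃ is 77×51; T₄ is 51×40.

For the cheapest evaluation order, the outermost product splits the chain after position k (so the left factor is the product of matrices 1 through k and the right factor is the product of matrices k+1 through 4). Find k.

Adjacent pairs: T₁T₂ = 63·7·77 = 33957; T₂T₃ = 7·77·51 = 27489; T₃T₄ = 77·51·40 = 157080.
Length 3: T₁..T₃: k=1: 0+27489+63·7·51=49980; k=2: 33957+0+63·77·51=281358 → min 49980 | T₂..T₄: k=2: 0+157080+7·77·40=178640; k=3: 27489+0+7·51·40=41769 → min 41769.
Top-level splits: k=1: (T₁..T₁)·(T₂..T₄) → 0+41769+63·7·40 = 59409; k=2: (T₁..T₂)·(T₃..T₄) → 33957+157080+63·77·40 = 385077; k=3: (T₁..T₃)·(T₄..T₄) → 49980+0+63·51·40 = 178500.
Best split is after T₁, i.e. k = 1.

1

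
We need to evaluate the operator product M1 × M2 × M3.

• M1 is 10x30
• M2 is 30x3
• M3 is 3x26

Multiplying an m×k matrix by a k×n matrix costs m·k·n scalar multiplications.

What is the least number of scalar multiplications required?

Order (M1 × (M2 × M3)): (M2 × M3): 30×3 by 3×26 → 30×26, cost 30·3·26 = 2340; (M1 × (M2 × M3)): 10×30 by 30×26 → 10×26, cost 10·30·26 = 7800; cumulative 10140. Total 10140.
Order ((M1 × M2) × M3): (M1 × M2): 10×30 by 30×3 → 10×3, cost 10·30·3 = 900; ((M1 × M2) × M3): 10×3 by 3×26 → 10×26, cost 10·3·26 = 780; cumulative 1680. Total 1680.
Minimum: 1680.

1680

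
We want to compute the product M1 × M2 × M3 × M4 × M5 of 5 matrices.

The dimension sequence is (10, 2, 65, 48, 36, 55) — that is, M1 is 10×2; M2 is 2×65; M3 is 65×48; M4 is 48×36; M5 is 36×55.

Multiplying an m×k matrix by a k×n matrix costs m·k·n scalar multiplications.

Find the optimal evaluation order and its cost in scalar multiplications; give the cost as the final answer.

Adjacent pairs: M1M2 = 10·2·65 = 1300; M2M3 = 2·65·48 = 6240; M3M4 = 65·48·36 = 112320; M4M5 = 48·36·55 = 95040.
Length 3: M1..M3: k=1: 0+6240+10·2·48=7200; k=2: 1300+0+10·65·48=32500 → min 7200 | M2..M4: k=2: 0+112320+2·65·36=117000; k=3: 6240+0+2·48·36=9696 → min 9696 | M3..M5: k=3: 0+95040+65·48·55=266640; k=4: 112320+0+65·36·55=241020 → min 241020.
Length 4: M1..M4: k=1: 0+9696+10·2·36=10416; k=2: 1300+112320+10·65·36=137020; k=3: 7200+0+10·48·36=24480 → min 10416 | M2..M5: k=2: 0+241020+2·65·55=248170; k=3: 6240+95040+2·48·55=106560; k=4: 9696+0+2·36·55=13656 → min 13656.
Length 5: M1..M5: k=1: 0+13656+10·2·55=14756; k=2: 1300+241020+10·65·55=278070; k=3: 7200+95040+10·48·55=128640; k=4: 10416+0+10·36·55=30216 → min 14756.
Optimal parenthesization: (M1 × (((M2 × M3) × M4) × M5)) with cost 14756.

14756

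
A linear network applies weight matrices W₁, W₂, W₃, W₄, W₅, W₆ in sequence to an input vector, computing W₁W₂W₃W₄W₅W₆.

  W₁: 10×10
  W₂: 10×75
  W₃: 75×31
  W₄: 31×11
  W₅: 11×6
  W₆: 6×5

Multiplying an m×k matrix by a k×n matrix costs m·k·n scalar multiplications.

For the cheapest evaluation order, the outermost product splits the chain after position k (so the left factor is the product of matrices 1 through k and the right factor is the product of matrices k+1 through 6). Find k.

Adjacent pairs: W₁W₂ = 10·10·75 = 7500; W₂W₃ = 10·75·31 = 23250; W₃W₄ = 75·31·11 = 25575; W₄W₅ = 31·11·6 = 2046; W₅W₆ = 11·6·5 = 330.
Length 3: W₁..W₃: k=1: 0+23250+10·10·31=26350; k=2: 7500+0+10·75·31=30750 → min 26350 | W₂..W₄: k=2: 0+25575+10·75·11=33825; k=3: 23250+0+10·31·11=26660 → min 26660 | W₃..W₅: k=3: 0+2046+75·31·6=15996; k=4: 25575+0+75·11·6=30525 → min 15996 | W₄..W₆: k=4: 0+330+31·11·5=2035; k=5: 2046+0+31·6·5=2976 → min 2035.
Length 4: W₁..W₄: k=1: 0+26660+10·10·11=27760; k=2: 7500+25575+10·75·11=41325; k=3: 26350+0+10·31·11=29760 → min 27760 | W₂..W₅: k=2: 0+15996+10·75·6=20496; k=3: 23250+2046+10·31·6=27156; k=4: 26660+0+10·11·6=27320 → min 20496 | W₃..W₆: k=3: 0+2035+75·31·5=13660; k=4: 25575+330+75·11·5=30030; k=5: 15996+0+75·6·5=18246 → min 13660.
Length 5: W₁..W₅: k=1: 0+20496+10·10·6=21096; k=2: 7500+15996+10·75·6=27996; k=3: 26350+2046+10·31·6=30256; k=4: 27760+0+10·11·6=28420 → min 21096 | W₂..W₆: k=2: 0+13660+10·75·5=17410; k=3: 23250+2035+10·31·5=26835; k=4: 26660+330+10·11·5=27540; k=5: 20496+0+10·6·5=20796 → min 17410.
Top-level splits: k=1: (W₁..W₁)·(W₂..W₆) → 0+17410+10·10·5 = 17910; k=2: (W₁..W₂)·(W₃..W₆) → 7500+13660+10·75·5 = 24910; k=3: (W₁..W₃)·(W₄..W₆) → 26350+2035+10·31·5 = 29935; k=4: (W₁..W₄)·(W₅..W₆) → 27760+330+10·11·5 = 28640; k=5: (W₁..W₅)·(W₆..W₆) → 21096+0+10·6·5 = 21396.
Best split is after W₁, i.e. k = 1.

1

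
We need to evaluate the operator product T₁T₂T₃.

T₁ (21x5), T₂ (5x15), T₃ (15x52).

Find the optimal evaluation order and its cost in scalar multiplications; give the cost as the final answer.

9360

(T₁(T₂T₃)): cost 9360.
((T₁T₂)T₃): cost 17955.
Optimal: (T₁(T₂T₃)) with cost 9360.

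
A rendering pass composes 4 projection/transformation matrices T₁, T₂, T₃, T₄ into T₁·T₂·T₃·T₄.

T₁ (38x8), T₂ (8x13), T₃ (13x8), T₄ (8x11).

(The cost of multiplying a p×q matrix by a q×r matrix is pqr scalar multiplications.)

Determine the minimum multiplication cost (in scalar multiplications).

Adjacent pairs: T₁T₂ = 38·8·13 = 3952; T₂T₃ = 8·13·8 = 832; T₃T₄ = 13·8·11 = 1144.
Length 3: T₁..T₃: k=1: 0+832+38·8·8=3264; k=2: 3952+0+38·13·8=7904 → min 3264 | T₂..T₄: k=2: 0+1144+8·13·11=2288; k=3: 832+0+8·8·11=1536 → min 1536.
Length 4: T₁..T₄: k=1: 0+1536+38·8·11=4880; k=2: 3952+1144+38·13·11=10530; k=3: 3264+0+38·8·11=6608 → min 4880.
Optimal order: (T₁·((T₂·T₃)·T₄)) with cost 4880.

4880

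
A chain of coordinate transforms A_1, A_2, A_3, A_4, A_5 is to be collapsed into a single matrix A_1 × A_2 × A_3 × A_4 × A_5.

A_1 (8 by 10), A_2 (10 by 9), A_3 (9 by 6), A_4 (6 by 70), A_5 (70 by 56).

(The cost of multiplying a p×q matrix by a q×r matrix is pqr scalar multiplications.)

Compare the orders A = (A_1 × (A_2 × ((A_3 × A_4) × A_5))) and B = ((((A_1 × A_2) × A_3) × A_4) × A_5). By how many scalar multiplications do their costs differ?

Order A = (A_1 × (A_2 × ((A_3 × A_4) × A_5))): (A_3 × A_4): 9×6 by 6×70 → 9×70, cost 9·6·70 = 3780; ((A_3 × A_4) × A_5): 9×70 by 70×56 → 9×56, cost 9·70·56 = 35280; cumulative 39060; (A_2 × ((A_3 × A_4) × A_5)): 10×9 by 9×56 → 10×56, cost 10·9·56 = 5040; cumulative 44100; (A_1 × (A_2 × ((A_3 × A_4) × A_5))): 8×10 by 10×56 → 8×56, cost 8·10·56 = 4480; cumulative 48580. Total 48580.
Order B = ((((A_1 × A_2) × A_3) × A_4) × A_5): (A_1 × A_2): 8×10 by 10×9 → 8×9, cost 8·10·9 = 720; ((A_1 × A_2) × A_3): 8×9 by 9×6 → 8×6, cost 8·9·6 = 432; cumulative 1152; (((A_1 × A_2) × A_3) × A_4): 8×6 by 6×70 → 8×70, cost 8·6·70 = 3360; cumulative 4512; ((((A_1 × A_2) × A_3) × A_4) × A_5): 8×70 by 70×56 → 8×56, cost 8·70·56 = 31360; cumulative 35872. Total 35872.
Difference: |48580 − 35872| = 12708.

12708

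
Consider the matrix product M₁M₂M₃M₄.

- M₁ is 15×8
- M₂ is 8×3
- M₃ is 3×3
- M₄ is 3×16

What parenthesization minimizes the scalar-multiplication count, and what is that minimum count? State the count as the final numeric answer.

Adjacent pairs: M₁M₂ = 15·8·3 = 360; M₂M₃ = 8·3·3 = 72; M₃M₄ = 3·3·16 = 144.
Length 3: M₁..M₃: k=1: 0+72+15·8·3=432; k=2: 360+0+15·3·3=495 → min 432 | M₂..M₄: k=2: 0+144+8·3·16=528; k=3: 72+0+8·3·16=456 → min 456.
Length 4: M₁..M₄: k=1: 0+456+15·8·16=2376; k=2: 360+144+15·3·16=1224; k=3: 432+0+15·3·16=1152 → min 1152.
Optimal parenthesization: ((M₁(M₂M₃))M₄) with cost 1152.

1152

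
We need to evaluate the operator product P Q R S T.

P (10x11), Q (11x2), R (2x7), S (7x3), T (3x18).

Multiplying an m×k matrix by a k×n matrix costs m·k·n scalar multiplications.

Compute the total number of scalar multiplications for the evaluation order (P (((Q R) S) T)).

(Q R): 11×2 by 2×7 → 11×7, cost 11·2·7 = 154
((Q R) S): 11×7 by 7×3 → 11×3, cost 11·7·3 = 231; cumulative 385
(((Q R) S) T): 11×3 by 3×18 → 11×18, cost 11·3·18 = 594; cumulative 979
(P (((Q R) S) T)): 10×11 by 11×18 → 10×18, cost 10·11·18 = 1980; cumulative 2959
Total: 2959 scalar multiplications.

2959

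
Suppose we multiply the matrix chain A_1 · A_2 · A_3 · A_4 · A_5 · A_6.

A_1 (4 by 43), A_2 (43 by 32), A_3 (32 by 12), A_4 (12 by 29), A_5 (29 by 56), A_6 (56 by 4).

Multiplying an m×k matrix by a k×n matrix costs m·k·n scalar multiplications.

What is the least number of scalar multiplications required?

15120

Adjacent pairs: A_1A_2 = 4·43·32 = 5504; A_2A_3 = 43·32·12 = 16512; A_3A_4 = 32·12·29 = 11136; A_4A_5 = 12·29·56 = 19488; A_5A_6 = 29·56·4 = 6496.
Length 3: A_1..A_3: k=1: 0+16512+4·43·12=18576; k=2: 5504+0+4·32·12=7040 → min 7040 | A_2..A_4: k=2: 0+11136+43·32·29=51040; k=3: 16512+0+43·12·29=31476 → min 31476 | A_3..A_5: k=3: 0+19488+32·12·56=40992; k=4: 11136+0+32·29·56=63104 → min 40992 | A_4..A_6: k=4: 0+6496+12·29·4=7888; k=5: 19488+0+12·56·4=22176 → min 7888.
Length 4: A_1..A_4: k=1: 0+31476+4·43·29=36464; k=2: 5504+11136+4·32·29=20352; k=3: 7040+0+4·12·29=8432 → min 8432 | A_2..A_5: k=2: 0+40992+43·32·56=118048; k=3: 16512+19488+43·12·56=64896; k=4: 31476+0+43·29·56=101308 → min 64896 | A_3..A_6: k=3: 0+7888+32·12·4=9424; k=4: 11136+6496+32·29·4=21344; k=5: 40992+0+32·56·4=48160 → min 9424.
Length 5: A_1..A_5: k=1: 0+64896+4·43·56=74528; k=2: 5504+40992+4·32·56=53664; k=3: 7040+19488+4·12·56=29216; k=4: 8432+0+4·29·56=14928 → min 14928 | A_2..A_6: k=2: 0+9424+43·32·4=14928; k=3: 16512+7888+43·12·4=26464; k=4: 31476+6496+43·29·4=42960; k=5: 64896+0+43·56·4=74528 → min 14928.
Length 6: A_1..A_6: k=1: 0+14928+4·43·4=15616; k=2: 5504+9424+4·32·4=15440; k=3: 7040+7888+4·12·4=15120; k=4: 8432+6496+4·29·4=15392; k=5: 14928+0+4·56·4=15824 → min 15120.
Optimal order: (((A_1 · A_2) · A_3) · (A_4 · (A_5 · A_6))) with cost 15120.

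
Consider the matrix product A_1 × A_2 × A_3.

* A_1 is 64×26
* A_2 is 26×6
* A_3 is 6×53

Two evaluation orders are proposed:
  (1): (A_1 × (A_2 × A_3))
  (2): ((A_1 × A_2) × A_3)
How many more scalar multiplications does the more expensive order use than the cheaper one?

66124

Order (1) = (A_1 × (A_2 × A_3)): (A_2 × A_3): 26×6 by 6×53 → 26×53, cost 26·6·53 = 8268; (A_1 × (A_2 × A_3)): 64×26 by 26×53 → 64×53, cost 64·26·53 = 88192; cumulative 96460. Total 96460.
Order (2) = ((A_1 × A_2) × A_3): (A_1 × A_2): 64×26 by 26×6 → 64×6, cost 64·26·6 = 9984; ((A_1 × A_2) × A_3): 64×6 by 6×53 → 64×53, cost 64·6·53 = 20352; cumulative 30336. Total 30336.
Difference: |96460 − 30336| = 66124.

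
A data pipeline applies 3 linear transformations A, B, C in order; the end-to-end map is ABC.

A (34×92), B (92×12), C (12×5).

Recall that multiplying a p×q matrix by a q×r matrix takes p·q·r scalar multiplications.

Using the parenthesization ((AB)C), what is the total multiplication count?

(AB): 34×92 by 92×12 → 34×12, cost 34·92·12 = 37536
((AB)C): 34×12 by 12×5 → 34×5, cost 34·12·5 = 2040; cumulative 39576
Total: 39576 scalar multiplications.

39576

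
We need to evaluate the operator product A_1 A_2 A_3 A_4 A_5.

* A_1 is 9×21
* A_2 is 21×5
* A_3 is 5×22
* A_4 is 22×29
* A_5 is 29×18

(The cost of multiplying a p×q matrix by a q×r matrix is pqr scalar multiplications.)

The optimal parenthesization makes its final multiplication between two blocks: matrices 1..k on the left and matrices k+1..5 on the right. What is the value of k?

2

Adjacent pairs: A_1A_2 = 9·21·5 = 945; A_2A_3 = 21·5·22 = 2310; A_3A_4 = 5·22·29 = 3190; A_4A_5 = 22·29·18 = 11484.
Length 3: A_1..A_3: k=1: 0+2310+9·21·22=6468; k=2: 945+0+9·5·22=1935 → min 1935 | A_2..A_4: k=2: 0+3190+21·5·29=6235; k=3: 2310+0+21·22·29=15708 → min 6235 | A_3..A_5: k=3: 0+11484+5·22·18=13464; k=4: 3190+0+5·29·18=5800 → min 5800.
Length 4: A_1..A_4: k=1: 0+6235+9·21·29=11716; k=2: 945+3190+9·5·29=5440; k=3: 1935+0+9·22·29=7677 → min 5440 | A_2..A_5: k=2: 0+5800+21·5·18=7690; k=3: 2310+11484+21·22·18=22110; k=4: 6235+0+21·29·18=17197 → min 7690.
Top-level splits: k=1: (A_1..A_1)·(A_2..A_5) → 0+7690+9·21·18 = 11092; k=2: (A_1..A_2)·(A_3..A_5) → 945+5800+9·5·18 = 7555; k=3: (A_1..A_3)·(A_4..A_5) → 1935+11484+9·22·18 = 16983; k=4: (A_1..A_4)·(A_5..A_5) → 5440+0+9·29·18 = 10138.
Best split is after A_2, i.e. k = 2.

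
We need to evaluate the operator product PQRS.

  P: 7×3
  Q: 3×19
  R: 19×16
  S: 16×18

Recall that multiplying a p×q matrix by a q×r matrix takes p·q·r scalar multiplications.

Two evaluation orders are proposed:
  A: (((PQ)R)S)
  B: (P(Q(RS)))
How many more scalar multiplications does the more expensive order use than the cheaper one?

2333

Order A = (((PQ)R)S): (PQ): 7×3 by 3×19 → 7×19, cost 7·3·19 = 399; ((PQ)R): 7×19 by 19×16 → 7×16, cost 7·19·16 = 2128; cumulative 2527; (((PQ)R)S): 7×16 by 16×18 → 7×18, cost 7·16·18 = 2016; cumulative 4543. Total 4543.
Order B = (P(Q(RS))): (RS): 19×16 by 16×18 → 19×18, cost 19·16·18 = 5472; (Q(RS)): 3×19 by 19×18 → 3×18, cost 3·19·18 = 1026; cumulative 6498; (P(Q(RS))): 7×3 by 3×18 → 7×18, cost 7·3·18 = 378; cumulative 6876. Total 6876.
Difference: |4543 − 6876| = 2333.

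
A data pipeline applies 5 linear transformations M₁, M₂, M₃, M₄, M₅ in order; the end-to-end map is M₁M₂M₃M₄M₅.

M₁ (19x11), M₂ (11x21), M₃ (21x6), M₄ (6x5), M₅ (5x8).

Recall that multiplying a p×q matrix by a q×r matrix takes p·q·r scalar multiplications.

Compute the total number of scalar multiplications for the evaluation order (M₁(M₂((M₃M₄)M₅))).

(M₃M₄): 21×6 by 6×5 → 21×5, cost 21·6·5 = 630
((M₃M₄)M₅): 21×5 by 5×8 → 21×8, cost 21·5·8 = 840; cumulative 1470
(M₂((M₃M₄)M₅)): 11×21 by 21×8 → 11×8, cost 11·21·8 = 1848; cumulative 3318
(M₁(M₂((M₃M₄)M₅))): 19×11 by 11×8 → 19×8, cost 19·11·8 = 1672; cumulative 4990
Total: 4990 scalar multiplications.

4990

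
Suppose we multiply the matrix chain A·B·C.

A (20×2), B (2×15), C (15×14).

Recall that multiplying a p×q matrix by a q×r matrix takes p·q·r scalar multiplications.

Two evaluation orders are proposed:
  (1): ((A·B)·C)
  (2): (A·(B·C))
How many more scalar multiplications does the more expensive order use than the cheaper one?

3820

Order (1) = ((A·B)·C): (A·B): 20×2 by 2×15 → 20×15, cost 20·2·15 = 600; ((A·B)·C): 20×15 by 15×14 → 20×14, cost 20·15·14 = 4200; cumulative 4800. Total 4800.
Order (2) = (A·(B·C)): (B·C): 2×15 by 15×14 → 2×14, cost 2·15·14 = 420; (A·(B·C)): 20×2 by 2×14 → 20×14, cost 20·2·14 = 560; cumulative 980. Total 980.
Difference: |4800 − 980| = 3820.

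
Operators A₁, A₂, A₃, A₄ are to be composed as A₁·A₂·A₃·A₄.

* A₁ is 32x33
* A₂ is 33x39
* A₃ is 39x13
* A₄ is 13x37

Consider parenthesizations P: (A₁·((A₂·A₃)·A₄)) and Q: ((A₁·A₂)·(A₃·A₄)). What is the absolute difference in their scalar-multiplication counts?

34443

Order P = (A₁·((A₂·A₃)·A₄)): (A₂·A₃): 33×39 by 39×13 → 33×13, cost 33·39·13 = 16731; ((A₂·A₃)·A₄): 33×13 by 13×37 → 33×37, cost 33·13·37 = 15873; cumulative 32604; (A₁·((A₂·A₃)·A₄)): 32×33 by 33×37 → 32×37, cost 32·33·37 = 39072; cumulative 71676. Total 71676.
Order Q = ((A₁·A₂)·(A₃·A₄)): (A₁·A₂): 32×33 by 33×39 → 32×39, cost 32·33·39 = 41184; (A₃·A₄): 39×13 by 13×37 → 39×37, cost 39·13·37 = 18759; ((A₁·A₂)·(A₃·A₄)): 32×39 by 39×37 → 32×37, cost 32·39·37 = 46176; cumulative 106119. Total 106119.
Difference: |71676 − 106119| = 34443.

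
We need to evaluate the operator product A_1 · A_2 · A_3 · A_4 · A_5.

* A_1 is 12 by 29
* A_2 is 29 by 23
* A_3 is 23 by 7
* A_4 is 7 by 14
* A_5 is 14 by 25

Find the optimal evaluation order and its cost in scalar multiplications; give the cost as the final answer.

11655

Adjacent pairs: A_1A_2 = 12·29·23 = 8004; A_2A_3 = 29·23·7 = 4669; A_3A_4 = 23·7·14 = 2254; A_4A_5 = 7·14·25 = 2450.
Length 3: A_1..A_3: k=1: 0+4669+12·29·7=7105; k=2: 8004+0+12·23·7=9936 → min 7105 | A_2..A_4: k=2: 0+2254+29·23·14=11592; k=3: 4669+0+29·7·14=7511 → min 7511 | A_3..A_5: k=3: 0+2450+23·7·25=6475; k=4: 2254+0+23·14·25=10304 → min 6475.
Length 4: A_1..A_4: k=1: 0+7511+12·29·14=12383; k=2: 8004+2254+12·23·14=14122; k=3: 7105+0+12·7·14=8281 → min 8281 | A_2..A_5: k=2: 0+6475+29·23·25=23150; k=3: 4669+2450+29·7·25=12194; k=4: 7511+0+29·14·25=17661 → min 12194.
Length 5: A_1..A_5: k=1: 0+12194+12·29·25=20894; k=2: 8004+6475+12·23·25=21379; k=3: 7105+2450+12·7·25=11655; k=4: 8281+0+12·14·25=12481 → min 11655.
Optimal parenthesization: ((A_1 · (A_2 · A_3)) · (A_4 · A_5)) with cost 11655.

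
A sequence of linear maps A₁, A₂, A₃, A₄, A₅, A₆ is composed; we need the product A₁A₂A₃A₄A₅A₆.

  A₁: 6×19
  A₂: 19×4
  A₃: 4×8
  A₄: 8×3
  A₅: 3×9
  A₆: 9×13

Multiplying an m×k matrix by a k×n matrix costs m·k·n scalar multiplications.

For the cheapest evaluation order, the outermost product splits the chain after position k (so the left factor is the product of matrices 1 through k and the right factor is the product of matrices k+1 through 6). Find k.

4

Adjacent pairs: A₁A₂ = 6·19·4 = 456; A₂A₃ = 19·4·8 = 608; A₃A₄ = 4·8·3 = 96; A₄A₅ = 8·3·9 = 216; A₅A₆ = 3·9·13 = 351.
Length 3: A₁..A₃: k=1: 0+608+6·19·8=1520; k=2: 456+0+6·4·8=648 → min 648 | A₂..A₄: k=2: 0+96+19·4·3=324; k=3: 608+0+19·8·3=1064 → min 324 | A₃..A₅: k=3: 0+216+4·8·9=504; k=4: 96+0+4·3·9=204 → min 204 | A₄..A₆: k=4: 0+351+8·3·13=663; k=5: 216+0+8·9·13=1152 → min 663.
Length 4: A₁..A₄: k=1: 0+324+6·19·3=666; k=2: 456+96+6·4·3=624; k=3: 648+0+6·8·3=792 → min 624 | A₂..A₅: k=2: 0+204+19·4·9=888; k=3: 608+216+19·8·9=2192; k=4: 324+0+19·3·9=837 → min 837 | A₃..A₆: k=3: 0+663+4·8·13=1079; k=4: 96+351+4·3·13=603; k=5: 204+0+4·9·13=672 → min 603.
Length 5: A₁..A₅: k=1: 0+837+6·19·9=1863; k=2: 456+204+6·4·9=876; k=3: 648+216+6·8·9=1296; k=4: 624+0+6·3·9=786 → min 786 | A₂..A₆: k=2: 0+603+19·4·13=1591; k=3: 608+663+19·8·13=3247; k=4: 324+351+19·3·13=1416; k=5: 837+0+19·9·13=3060 → min 1416.
Top-level splits: k=1: (A₁..A₁)·(A₂..A₆) → 0+1416+6·19·13 = 2898; k=2: (A₁..A₂)·(A₃..A₆) → 456+603+6·4·13 = 1371; k=3: (A₁..A₃)·(A₄..A₆) → 648+663+6·8·13 = 1935; k=4: (A₁..A₄)·(A₅..A₆) → 624+351+6·3·13 = 1209; k=5: (A₁..A₅)·(A₆..A₆) → 786+0+6·9·13 = 1488.
Best split is after A₄, i.e. k = 4.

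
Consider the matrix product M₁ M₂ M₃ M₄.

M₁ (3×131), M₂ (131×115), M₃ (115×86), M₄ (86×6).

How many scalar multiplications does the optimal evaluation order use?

Adjacent pairs: M₁M₂ = 3·131·115 = 45195; M₂M₃ = 131·115·86 = 1295590; M₃M₄ = 115·86·6 = 59340.
Length 3: M₁..M₃: k=1: 0+1295590+3·131·86=1329388; k=2: 45195+0+3·115·86=74865 → min 74865 | M₂..M₄: k=2: 0+59340+131·115·6=149730; k=3: 1295590+0+131·86·6=1363186 → min 149730.
Length 4: M₁..M₄: k=1: 0+149730+3·131·6=152088; k=2: 45195+59340+3·115·6=106605; k=3: 74865+0+3·86·6=76413 → min 76413.
Optimal order: (((M₁ M₂) M₃) M₄) with cost 76413.

76413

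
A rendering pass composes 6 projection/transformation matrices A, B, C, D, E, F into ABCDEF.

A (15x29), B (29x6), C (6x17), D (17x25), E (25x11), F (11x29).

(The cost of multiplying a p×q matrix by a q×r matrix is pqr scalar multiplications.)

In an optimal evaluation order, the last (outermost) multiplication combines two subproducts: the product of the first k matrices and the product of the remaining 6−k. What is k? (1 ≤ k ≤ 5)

2

Adjacent pairs: AB = 15·29·6 = 2610; BC = 29·6·17 = 2958; CD = 6·17·25 = 2550; DE = 17·25·11 = 4675; EF = 25·11·29 = 7975.
Length 3: A..C: k=1: 0+2958+15·29·17=10353; k=2: 2610+0+15·6·17=4140 → min 4140 | B..D: k=2: 0+2550+29·6·25=6900; k=3: 2958+0+29·17·25=15283 → min 6900 | C..E: k=3: 0+4675+6·17·11=5797; k=4: 2550+0+6·25·11=4200 → min 4200 | D..F: k=4: 0+7975+17·25·29=20300; k=5: 4675+0+17·11·29=10098 → min 10098.
Length 4: A..D: k=1: 0+6900+15·29·25=17775; k=2: 2610+2550+15·6·25=7410; k=3: 4140+0+15·17·25=10515 → min 7410 | B..E: k=2: 0+4200+29·6·11=6114; k=3: 2958+4675+29·17·11=13056; k=4: 6900+0+29·25·11=14875 → min 6114 | C..F: k=3: 0+10098+6·17·29=13056; k=4: 2550+7975+6·25·29=14875; k=5: 4200+0+6·11·29=6114 → min 6114.
Length 5: A..E: k=1: 0+6114+15·29·11=10899; k=2: 2610+4200+15·6·11=7800; k=3: 4140+4675+15·17·11=11620; k=4: 7410+0+15·25·11=11535 → min 7800 | B..F: k=2: 0+6114+29·6·29=11160; k=3: 2958+10098+29·17·29=27353; k=4: 6900+7975+29·25·29=35900; k=5: 6114+0+29·11·29=15365 → min 11160.
Top-level splits: k=1: (A..A)·(B..F) → 0+11160+15·29·29 = 23775; k=2: (A..B)·(C..F) → 2610+6114+15·6·29 = 11334; k=3: (A..C)·(D..F) → 4140+10098+15·17·29 = 21633; k=4: (A..D)·(E..F) → 7410+7975+15·25·29 = 26260; k=5: (A..E)·(F..F) → 7800+0+15·11·29 = 12585.
Best split is after B, i.e. k = 2.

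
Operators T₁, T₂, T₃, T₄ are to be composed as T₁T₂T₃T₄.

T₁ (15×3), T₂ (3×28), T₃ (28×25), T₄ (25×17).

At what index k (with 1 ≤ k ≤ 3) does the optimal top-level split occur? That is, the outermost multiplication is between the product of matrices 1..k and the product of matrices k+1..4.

1

Adjacent pairs: T₁T₂ = 15·3·28 = 1260; T₂T₃ = 3·28·25 = 2100; T₃T₄ = 28·25·17 = 11900.
Length 3: T₁..T₃: k=1: 0+2100+15·3·25=3225; k=2: 1260+0+15·28·25=11760 → min 3225 | T₂..T₄: k=2: 0+11900+3·28·17=13328; k=3: 2100+0+3·25·17=3375 → min 3375.
Top-level splits: k=1: (T₁..T₁)·(T₂..T₄) → 0+3375+15·3·17 = 4140; k=2: (T₁..T₂)·(T₃..T₄) → 1260+11900+15·28·17 = 20300; k=3: (T₁..T₃)·(T₄..T₄) → 3225+0+15·25·17 = 9600.
Best split is after T₁, i.e. k = 1.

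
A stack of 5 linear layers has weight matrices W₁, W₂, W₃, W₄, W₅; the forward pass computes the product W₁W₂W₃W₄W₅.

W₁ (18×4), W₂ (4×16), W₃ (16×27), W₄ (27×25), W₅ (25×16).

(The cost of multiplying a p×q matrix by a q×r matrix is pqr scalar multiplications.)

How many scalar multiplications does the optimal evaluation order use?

7180

Adjacent pairs: W₁W₂ = 18·4·16 = 1152; W₂W₃ = 4·16·27 = 1728; W₃W₄ = 16·27·25 = 10800; W₄W₅ = 27·25·16 = 10800.
Length 3: W₁..W₃: k=1: 0+1728+18·4·27=3672; k=2: 1152+0+18·16·27=8928 → min 3672 | W₂..W₄: k=2: 0+10800+4·16·25=12400; k=3: 1728+0+4·27·25=4428 → min 4428 | W₃..W₅: k=3: 0+10800+16·27·16=17712; k=4: 10800+0+16·25·16=17200 → min 17200.
Length 4: W₁..W₄: k=1: 0+4428+18·4·25=6228; k=2: 1152+10800+18·16·25=19152; k=3: 3672+0+18·27·25=15822 → min 6228 | W₂..W₅: k=2: 0+17200+4·16·16=18224; k=3: 1728+10800+4·27·16=14256; k=4: 4428+0+4·25·16=6028 → min 6028.
Length 5: W₁..W₅: k=1: 0+6028+18·4·16=7180; k=2: 1152+17200+18·16·16=22960; k=3: 3672+10800+18·27·16=22248; k=4: 6228+0+18·25·16=13428 → min 7180.
Optimal order: (W₁(((W₂W₃)W₄)W₅)) with cost 7180.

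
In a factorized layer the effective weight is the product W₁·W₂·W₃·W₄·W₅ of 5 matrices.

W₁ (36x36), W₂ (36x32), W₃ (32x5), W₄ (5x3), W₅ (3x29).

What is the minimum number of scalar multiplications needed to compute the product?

Adjacent pairs: W₁W₂ = 36·36·32 = 41472; W₂W₃ = 36·32·5 = 5760; W₃W₄ = 32·5·3 = 480; W₄W₅ = 5·3·29 = 435.
Length 3: W₁..W₃: k=1: 0+5760+36·36·5=12240; k=2: 41472+0+36·32·5=47232 → min 12240 | W₂..W₄: k=2: 0+480+36·32·3=3936; k=3: 5760+0+36·5·3=6300 → min 3936 | W₃..W₅: k=3: 0+435+32·5·29=5075; k=4: 480+0+32·3·29=3264 → min 3264.
Length 4: W₁..W₄: k=1: 0+3936+36·36·3=7824; k=2: 41472+480+36·32·3=45408; k=3: 12240+0+36·5·3=12780 → min 7824 | W₂..W₅: k=2: 0+3264+36·32·29=36672; k=3: 5760+435+36·5·29=11415; k=4: 3936+0+36·3·29=7068 → min 7068.
Length 5: W₁..W₅: k=1: 0+7068+36·36·29=44652; k=2: 41472+3264+36·32·29=78144; k=3: 12240+435+36·5·29=17895; k=4: 7824+0+36·3·29=10956 → min 10956.
Optimal order: ((W₁·(W₂·(W₃·W₄)))·W₅) with cost 10956.

10956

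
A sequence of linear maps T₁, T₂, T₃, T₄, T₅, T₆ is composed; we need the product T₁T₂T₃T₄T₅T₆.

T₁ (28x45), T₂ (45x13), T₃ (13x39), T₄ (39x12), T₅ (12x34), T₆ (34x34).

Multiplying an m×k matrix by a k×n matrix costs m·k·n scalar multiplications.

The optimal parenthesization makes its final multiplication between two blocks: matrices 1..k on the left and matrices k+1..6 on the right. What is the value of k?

Adjacent pairs: T₁T₂ = 28·45·13 = 16380; T₂T₃ = 45·13·39 = 22815; T₃T₄ = 13·39·12 = 6084; T₄T₅ = 39·12·34 = 15912; T₅T₆ = 12·34·34 = 13872.
Length 3: T₁..T₃: k=1: 0+22815+28·45·39=71955; k=2: 16380+0+28·13·39=30576 → min 30576 | T₂..T₄: k=2: 0+6084+45·13·12=13104; k=3: 22815+0+45·39·12=43875 → min 13104 | T₃..T₅: k=3: 0+15912+13·39·34=33150; k=4: 6084+0+13·12·34=11388 → min 11388 | T₄..T₆: k=4: 0+13872+39·12·34=29784; k=5: 15912+0+39·34·34=60996 → min 29784.
Length 4: T₁..T₄: k=1: 0+13104+28·45·12=28224; k=2: 16380+6084+28·13·12=26832; k=3: 30576+0+28·39·12=43680 → min 26832 | T₂..T₅: k=2: 0+11388+45·13·34=31278; k=3: 22815+15912+45·39·34=98397; k=4: 13104+0+45·12·34=31464 → min 31278 | T₃..T₆: k=3: 0+29784+13·39·34=47022; k=4: 6084+13872+13·12·34=25260; k=5: 11388+0+13·34·34=26416 → min 25260.
Length 5: T₁..T₅: k=1: 0+31278+28·45·34=74118; k=2: 16380+11388+28·13·34=40144; k=3: 30576+15912+28·39·34=83616; k=4: 26832+0+28·12·34=38256 → min 38256 | T₂..T₆: k=2: 0+25260+45·13·34=45150; k=3: 22815+29784+45·39·34=112269; k=4: 13104+13872+45·12·34=45336; k=5: 31278+0+45·34·34=83298 → min 45150.
Top-level splits: k=1: (T₁..T₁)·(T₂..T₆) → 0+45150+28·45·34 = 87990; k=2: (T₁..T₂)·(T₃..T₆) → 16380+25260+28·13·34 = 54016; k=3: (T₁..T₃)·(T₄..T₆) → 30576+29784+28·39·34 = 97488; k=4: (T₁..T₄)·(T₅..T₆) → 26832+13872+28·12·34 = 52128; k=5: (T₁..T₅)·(T₆..T₆) → 38256+0+28·34·34 = 70624.
Best split is after T₄, i.e. k = 4.

4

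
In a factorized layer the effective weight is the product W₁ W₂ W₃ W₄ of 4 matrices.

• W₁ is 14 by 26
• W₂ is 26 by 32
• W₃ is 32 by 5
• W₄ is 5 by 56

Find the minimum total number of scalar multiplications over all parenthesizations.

9900

Adjacent pairs: W₁W₂ = 14·26·32 = 11648; W₂W₃ = 26·32·5 = 4160; W₃W₄ = 32·5·56 = 8960.
Length 3: W₁..W₃: k=1: 0+4160+14·26·5=5980; k=2: 11648+0+14·32·5=13888 → min 5980 | W₂..W₄: k=2: 0+8960+26·32·56=55552; k=3: 4160+0+26·5·56=11440 → min 11440.
Length 4: W₁..W₄: k=1: 0+11440+14·26·56=31824; k=2: 11648+8960+14·32·56=45696; k=3: 5980+0+14·5·56=9900 → min 9900.
Optimal order: ((W₁ (W₂ W₃)) W₄) with cost 9900.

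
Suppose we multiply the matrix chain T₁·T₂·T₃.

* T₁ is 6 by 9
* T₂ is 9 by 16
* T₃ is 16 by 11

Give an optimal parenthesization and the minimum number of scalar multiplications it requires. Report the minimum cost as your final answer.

1920

(T₁·(T₂·T₃)): cost 2178.
((T₁·T₂)·T₃): cost 1920.
Optimal: ((T₁·T₂)·T₃) with cost 1920.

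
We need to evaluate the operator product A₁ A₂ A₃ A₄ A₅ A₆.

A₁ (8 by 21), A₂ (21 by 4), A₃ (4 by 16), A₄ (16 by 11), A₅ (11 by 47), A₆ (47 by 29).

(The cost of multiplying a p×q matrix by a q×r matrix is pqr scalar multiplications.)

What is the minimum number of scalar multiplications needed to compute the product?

Adjacent pairs: A₁A₂ = 8·21·4 = 672; A₂A₃ = 21·4·16 = 1344; A₃A₄ = 4·16·11 = 704; A₄A₅ = 16·11·47 = 8272; A₅A₆ = 11·47·29 = 14993.
Length 3: A₁..A₃: k=1: 0+1344+8·21·16=4032; k=2: 672+0+8·4·16=1184 → min 1184 | A₂..A₄: k=2: 0+704+21·4·11=1628; k=3: 1344+0+21·16·11=5040 → min 1628 | A₃..A₅: k=3: 0+8272+4·16·47=11280; k=4: 704+0+4·11·47=2772 → min 2772 | A₄..A₆: k=4: 0+14993+16·11·29=20097; k=5: 8272+0+16·47·29=30080 → min 20097.
Length 4: A₁..A₄: k=1: 0+1628+8·21·11=3476; k=2: 672+704+8·4·11=1728; k=3: 1184+0+8·16·11=2592 → min 1728 | A₂..A₅: k=2: 0+2772+21·4·47=6720; k=3: 1344+8272+21·16·47=25408; k=4: 1628+0+21·11·47=12485 → min 6720 | A₃..A₆: k=3: 0+20097+4·16·29=21953; k=4: 704+14993+4·11·29=16973; k=5: 2772+0+4·47·29=8224 → min 8224.
Length 5: A₁..A₅: k=1: 0+6720+8·21·47=14616; k=2: 672+2772+8·4·47=4948; k=3: 1184+8272+8·16·47=15472; k=4: 1728+0+8·11·47=5864 → min 4948 | A₂..A₆: k=2: 0+8224+21·4·29=10660; k=3: 1344+20097+21·16·29=31185; k=4: 1628+14993+21·11·29=23320; k=5: 6720+0+21·47·29=35343 → min 10660.
Length 6: A₁..A₆: k=1: 0+10660+8·21·29=15532; k=2: 672+8224+8·4·29=9824; k=3: 1184+20097+8·16·29=24993; k=4: 1728+14993+8·11·29=19273; k=5: 4948+0+8·47·29=15852 → min 9824.
Optimal order: ((A₁ A₂) (((A₃ A₄) A₅) A₆)) with cost 9824.

9824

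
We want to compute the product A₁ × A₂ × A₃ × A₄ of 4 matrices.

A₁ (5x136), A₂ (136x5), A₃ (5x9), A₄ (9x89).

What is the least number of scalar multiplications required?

Adjacent pairs: A₁A₂ = 5·136·5 = 3400; A₂A₃ = 136·5·9 = 6120; A₃A₄ = 5·9·89 = 4005.
Length 3: A₁..A₃: k=1: 0+6120+5·136·9=12240; k=2: 3400+0+5·5·9=3625 → min 3625 | A₂..A₄: k=2: 0+4005+136·5·89=64525; k=3: 6120+0+136·9·89=115056 → min 64525.
Length 4: A₁..A₄: k=1: 0+64525+5·136·89=125045; k=2: 3400+4005+5·5·89=9630; k=3: 3625+0+5·9·89=7630 → min 7630.
Optimal order: (((A₁ × A₂) × A₃) × A₄) with cost 7630.

7630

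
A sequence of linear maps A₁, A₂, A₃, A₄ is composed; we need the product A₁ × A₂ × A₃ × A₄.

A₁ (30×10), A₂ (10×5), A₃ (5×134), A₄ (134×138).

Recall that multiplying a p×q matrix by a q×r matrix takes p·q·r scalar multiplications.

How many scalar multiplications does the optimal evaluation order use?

114660

Adjacent pairs: A₁A₂ = 30·10·5 = 1500; A₂A₃ = 10·5·134 = 6700; A₃A₄ = 5·134·138 = 92460.
Length 3: A₁..A₃: k=1: 0+6700+30·10·134=46900; k=2: 1500+0+30·5·134=21600 → min 21600 | A₂..A₄: k=2: 0+92460+10·5·138=99360; k=3: 6700+0+10·134·138=191620 → min 99360.
Length 4: A₁..A₄: k=1: 0+99360+30·10·138=140760; k=2: 1500+92460+30·5·138=114660; k=3: 21600+0+30·134·138=576360 → min 114660.
Optimal order: ((A₁ × A₂) × (A₃ × A₄)) with cost 114660.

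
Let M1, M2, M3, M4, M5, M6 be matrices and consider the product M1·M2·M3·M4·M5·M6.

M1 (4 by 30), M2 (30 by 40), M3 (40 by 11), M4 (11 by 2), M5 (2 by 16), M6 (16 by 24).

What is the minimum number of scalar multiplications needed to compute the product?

4480

Adjacent pairs: M1M2 = 4·30·40 = 4800; M2M3 = 30·40·11 = 13200; M3M4 = 40·11·2 = 880; M4M5 = 11·2·16 = 352; M5M6 = 2·16·24 = 768.
Length 3: M1..M3: k=1: 0+13200+4·30·11=14520; k=2: 4800+0+4·40·11=6560 → min 6560 | M2..M4: k=2: 0+880+30·40·2=3280; k=3: 13200+0+30·11·2=13860 → min 3280 | M3..M5: k=3: 0+352+40·11·16=7392; k=4: 880+0+40·2·16=2160 → min 2160 | M4..M6: k=4: 0+768+11·2·24=1296; k=5: 352+0+11·16·24=4576 → min 1296.
Length 4: M1..M4: k=1: 0+3280+4·30·2=3520; k=2: 4800+880+4·40·2=6000; k=3: 6560+0+4·11·2=6648 → min 3520 | M2..M5: k=2: 0+2160+30·40·16=21360; k=3: 13200+352+30·11·16=18832; k=4: 3280+0+30·2·16=4240 → min 4240 | M3..M6: k=3: 0+1296+40·11·24=11856; k=4: 880+768+40·2·24=3568; k=5: 2160+0+40·16·24=17520 → min 3568.
Length 5: M1..M5: k=1: 0+4240+4·30·16=6160; k=2: 4800+2160+4·40·16=9520; k=3: 6560+352+4·11·16=7616; k=4: 3520+0+4·2·16=3648 → min 3648 | M2..M6: k=2: 0+3568+30·40·24=32368; k=3: 13200+1296+30·11·24=22416; k=4: 3280+768+30·2·24=5488; k=5: 4240+0+30·16·24=15760 → min 5488.
Length 6: M1..M6: k=1: 0+5488+4·30·24=8368; k=2: 4800+3568+4·40·24=12208; k=3: 6560+1296+4·11·24=8912; k=4: 3520+768+4·2·24=4480; k=5: 3648+0+4·16·24=5184 → min 4480.
Optimal order: ((M1·(M2·(M3·M4)))·(M5·M6)) with cost 4480.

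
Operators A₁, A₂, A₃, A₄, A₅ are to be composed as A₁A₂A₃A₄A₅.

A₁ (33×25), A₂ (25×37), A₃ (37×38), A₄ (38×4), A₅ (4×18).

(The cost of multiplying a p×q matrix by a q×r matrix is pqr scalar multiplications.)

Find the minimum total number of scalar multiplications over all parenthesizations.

Adjacent pairs: A₁A₂ = 33·25·37 = 30525; A₂A₃ = 25·37·38 = 35150; A₃A₄ = 37·38·4 = 5624; A₄A₅ = 38·4·18 = 2736.
Length 3: A₁..A₃: k=1: 0+35150+33·25·38=66500; k=2: 30525+0+33·37·38=76923 → min 66500 | A₂..A₄: k=2: 0+5624+25·37·4=9324; k=3: 35150+0+25·38·4=38950 → min 9324 | A₃..A₅: k=3: 0+2736+37·38·18=28044; k=4: 5624+0+37·4·18=8288 → min 8288.
Length 4: A₁..A₄: k=1: 0+9324+33·25·4=12624; k=2: 30525+5624+33·37·4=41033; k=3: 66500+0+33·38·4=71516 → min 12624 | A₂..A₅: k=2: 0+8288+25·37·18=24938; k=3: 35150+2736+25·38·18=54986; k=4: 9324+0+25·4·18=11124 → min 11124.
Length 5: A₁..A₅: k=1: 0+11124+33·25·18=25974; k=2: 30525+8288+33·37·18=60791; k=3: 66500+2736+33·38·18=91808; k=4: 12624+0+33·4·18=15000 → min 15000.
Optimal order: ((A₁(A₂(A₃A₄)))A₅) with cost 15000.

15000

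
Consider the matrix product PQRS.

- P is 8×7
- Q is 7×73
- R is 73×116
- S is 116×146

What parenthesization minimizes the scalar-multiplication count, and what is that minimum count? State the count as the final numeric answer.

186004

Adjacent pairs: PQ = 8·7·73 = 4088; QR = 7·73·116 = 59276; RS = 73·116·146 = 1236328.
Length 3: P..R: k=1: 0+59276+8·7·116=65772; k=2: 4088+0+8·73·116=71832 → min 65772 | Q..S: k=2: 0+1236328+7·73·146=1310934; k=3: 59276+0+7·116·146=177828 → min 177828.
Length 4: P..S: k=1: 0+177828+8·7·146=186004; k=2: 4088+1236328+8·73·146=1325680; k=3: 65772+0+8·116·146=201260 → min 186004.
Optimal parenthesization: (P((QR)S)) with cost 186004.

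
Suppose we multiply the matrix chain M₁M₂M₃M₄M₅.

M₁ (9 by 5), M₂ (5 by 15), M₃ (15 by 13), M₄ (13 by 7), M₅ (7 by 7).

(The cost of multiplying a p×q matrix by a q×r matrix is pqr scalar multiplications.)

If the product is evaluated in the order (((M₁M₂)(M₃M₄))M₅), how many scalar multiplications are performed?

3426

(M₁M₂): 9×5 by 5×15 → 9×15, cost 9·5·15 = 675
(M₃M₄): 15×13 by 13×7 → 15×7, cost 15·13·7 = 1365
((M₁M₂)(M₃M₄)): 9×15 by 15×7 → 9×7, cost 9·15·7 = 945; cumulative 2985
(((M₁M₂)(M₃M₄))M₅): 9×7 by 7×7 → 9×7, cost 9·7·7 = 441; cumulative 3426
Total: 3426 scalar multiplications.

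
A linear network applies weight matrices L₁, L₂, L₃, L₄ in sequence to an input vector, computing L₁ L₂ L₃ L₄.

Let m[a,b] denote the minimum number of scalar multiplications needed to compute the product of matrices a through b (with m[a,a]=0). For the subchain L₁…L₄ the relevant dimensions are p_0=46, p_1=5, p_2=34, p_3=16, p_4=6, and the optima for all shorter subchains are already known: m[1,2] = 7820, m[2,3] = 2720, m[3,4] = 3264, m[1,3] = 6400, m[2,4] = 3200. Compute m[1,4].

4580

m[1,4] = min over k∈[1,3] of m[1,k]+m[k+1,4]+p_{0}·p_k·p_{4}.
k=1: 0 + 3200 + 46·5·6 = 4580; k=2: 7820 + 3264 + 46·34·6 = 20468; k=3: 6400 + 0 + 46·16·6 = 10816.
Minimum: 4580 at k=1.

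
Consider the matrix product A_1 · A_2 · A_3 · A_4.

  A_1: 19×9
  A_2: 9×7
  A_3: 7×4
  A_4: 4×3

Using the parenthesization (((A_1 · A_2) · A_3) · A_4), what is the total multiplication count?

1957

(A_1 · A_2): 19×9 by 9×7 → 19×7, cost 19·9·7 = 1197
((A_1 · A_2) · A_3): 19×7 by 7×4 → 19×4, cost 19·7·4 = 532; cumulative 1729
(((A_1 · A_2) · A_3) · A_4): 19×4 by 4×3 → 19×3, cost 19·4·3 = 228; cumulative 1957
Total: 1957 scalar multiplications.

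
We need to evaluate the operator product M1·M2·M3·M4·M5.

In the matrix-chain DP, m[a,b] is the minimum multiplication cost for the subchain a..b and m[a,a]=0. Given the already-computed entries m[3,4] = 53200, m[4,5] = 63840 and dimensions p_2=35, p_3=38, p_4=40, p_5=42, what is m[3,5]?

112000

m[3,5] = min over k∈[3,4] of m[3,k]+m[k+1,5]+p_{2}·p_k·p_{5}.
k=3: 0 + 63840 + 35·38·42 = 119700; k=4: 53200 + 0 + 35·40·42 = 112000.
Minimum: 112000 at k=4.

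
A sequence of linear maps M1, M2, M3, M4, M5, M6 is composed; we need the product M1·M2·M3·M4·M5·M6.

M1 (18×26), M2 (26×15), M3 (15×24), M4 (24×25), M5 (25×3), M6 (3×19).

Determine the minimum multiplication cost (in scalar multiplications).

6480

Adjacent pairs: M1M2 = 18·26·15 = 7020; M2M3 = 26·15·24 = 9360; M3M4 = 15·24·25 = 9000; M4M5 = 24·25·3 = 1800; M5M6 = 25·3·19 = 1425.
Length 3: M1..M3: k=1: 0+9360+18·26·24=20592; k=2: 7020+0+18·15·24=13500 → min 13500 | M2..M4: k=2: 0+9000+26·15·25=18750; k=3: 9360+0+26·24·25=24960 → min 18750 | M3..M5: k=3: 0+1800+15·24·3=2880; k=4: 9000+0+15·25·3=10125 → min 2880 | M4..M6: k=4: 0+1425+24·25·19=12825; k=5: 1800+0+24·3·19=3168 → min 3168.
Length 4: M1..M4: k=1: 0+18750+18·26·25=30450; k=2: 7020+9000+18·15·25=22770; k=3: 13500+0+18·24·25=24300 → min 22770 | M2..M5: k=2: 0+2880+26·15·3=4050; k=3: 9360+1800+26·24·3=13032; k=4: 18750+0+26·25·3=20700 → min 4050 | M3..M6: k=3: 0+3168+15·24·19=10008; k=4: 9000+1425+15·25·19=17550; k=5: 2880+0+15·3·19=3735 → min 3735.
Length 5: M1..M5: k=1: 0+4050+18·26·3=5454; k=2: 7020+2880+18·15·3=10710; k=3: 13500+1800+18·24·3=16596; k=4: 22770+0+18·25·3=24120 → min 5454 | M2..M6: k=2: 0+3735+26·15·19=11145; k=3: 9360+3168+26·24·19=24384; k=4: 18750+1425+26·25·19=32525; k=5: 4050+0+26·3·19=5532 → min 5532.
Length 6: M1..M6: k=1: 0+5532+18·26·19=14424; k=2: 7020+3735+18·15·19=15885; k=3: 13500+3168+18·24·19=24876; k=4: 22770+1425+18·25·19=32745; k=5: 5454+0+18·3·19=6480 → min 6480.
Optimal order: ((M1·(M2·(M3·(M4·M5))))·M6) with cost 6480.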